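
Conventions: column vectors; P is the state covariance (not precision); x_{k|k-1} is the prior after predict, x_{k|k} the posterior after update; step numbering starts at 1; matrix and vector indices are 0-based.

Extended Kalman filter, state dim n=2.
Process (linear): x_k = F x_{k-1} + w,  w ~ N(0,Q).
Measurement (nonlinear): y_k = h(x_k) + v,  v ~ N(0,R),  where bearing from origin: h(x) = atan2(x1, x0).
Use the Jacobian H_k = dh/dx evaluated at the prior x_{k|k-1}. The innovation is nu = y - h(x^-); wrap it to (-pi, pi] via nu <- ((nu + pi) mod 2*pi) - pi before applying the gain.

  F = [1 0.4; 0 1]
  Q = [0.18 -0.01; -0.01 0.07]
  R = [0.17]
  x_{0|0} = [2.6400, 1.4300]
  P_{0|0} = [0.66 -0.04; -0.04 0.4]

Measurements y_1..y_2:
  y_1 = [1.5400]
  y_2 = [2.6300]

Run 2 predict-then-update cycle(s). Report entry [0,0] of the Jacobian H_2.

step 1: x^-=[3.2120, 1.4300]  P^-=[0.8720 0.1100; 0.1100 0.4700]  H_jac=[-0.1157 0.2598]  S=[0.2068]  K=[-0.3496; 0.5290]  nu=[1.1211]  x^+=[2.8201, 2.0231]  P^+=[0.8467 0.1482; 0.1482 0.4121]
step 2: x^-=[3.6293, 2.0231]  P^-=[1.2113 0.3031; 0.3031 0.4821]  H_jac=[-0.1172 0.2102]  S=[0.1930]  K=[-0.4053; 0.3411]  nu=[2.1215]  x^+=[2.7695, 2.7467]  P^+=[1.1796 0.3298; 0.3298 0.4597]

H_jac[0,0] = -0.1172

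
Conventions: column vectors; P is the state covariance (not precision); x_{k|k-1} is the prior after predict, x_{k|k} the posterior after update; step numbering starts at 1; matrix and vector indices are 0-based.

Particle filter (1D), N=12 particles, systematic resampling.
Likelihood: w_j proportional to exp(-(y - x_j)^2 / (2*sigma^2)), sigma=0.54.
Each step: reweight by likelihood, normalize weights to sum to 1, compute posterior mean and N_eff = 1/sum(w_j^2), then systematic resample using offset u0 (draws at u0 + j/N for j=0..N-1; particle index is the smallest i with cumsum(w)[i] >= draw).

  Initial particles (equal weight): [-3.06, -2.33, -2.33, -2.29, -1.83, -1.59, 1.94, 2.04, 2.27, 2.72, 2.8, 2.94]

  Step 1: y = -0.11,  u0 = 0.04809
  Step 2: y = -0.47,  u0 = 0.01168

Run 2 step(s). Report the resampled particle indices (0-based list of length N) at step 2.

step 1: w=[0.0000, 0.0068, 0.0068, 0.0092, 0.1987, 0.7416, 0.0235, 0.0115, 0.0019, 0.0000, 0.0000, 0.0000]  mean=-1.5218  Neff=1.6941  idx=[4, 4, 4, 5, 5, 5, 5, 5, 5, 5, 5, 6]
step 2: w=[0.0397, 0.0397, 0.0397, 0.1101, 0.1101, 0.1101, 0.1101, 0.1101, 0.1101, 0.1101, 0.1101, 0.0000]  mean=-1.6184  Neff=9.8306  idx=[0, 2, 3, 4, 5, 5, 6, 7, 8, 8, 9, 10]

resampled_idx = [0, 2, 3, 4, 5, 5, 6, 7, 8, 8, 9, 10]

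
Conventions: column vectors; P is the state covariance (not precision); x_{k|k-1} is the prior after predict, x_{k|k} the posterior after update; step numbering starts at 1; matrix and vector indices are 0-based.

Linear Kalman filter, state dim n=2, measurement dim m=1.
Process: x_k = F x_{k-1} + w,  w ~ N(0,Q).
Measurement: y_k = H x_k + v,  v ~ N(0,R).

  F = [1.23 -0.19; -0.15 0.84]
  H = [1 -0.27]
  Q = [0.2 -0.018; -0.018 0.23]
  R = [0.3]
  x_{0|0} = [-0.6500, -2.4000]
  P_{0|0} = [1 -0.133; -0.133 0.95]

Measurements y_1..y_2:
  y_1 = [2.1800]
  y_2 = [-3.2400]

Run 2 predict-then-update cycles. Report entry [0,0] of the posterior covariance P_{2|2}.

P_post[0,0] = 0.2100

step 1: x^-=[-0.3435, -1.9185]  P^-=[1.8094 -0.4953; -0.4953 0.9563]  S=[2.4466]  K=[0.7942; -0.3080]  nu=[2.0055]  x^+=[1.2493, -2.5362]  P^+=[0.2661 0.1031; 0.1031 0.7242]
step 2: x^-=[2.0185, -2.3178]  P^-=[0.5805 -0.0732; -0.0732 0.7210]  S=[0.9726]  K=[0.6172; -0.2754]  nu=[-5.8843]  x^+=[-1.6133, -0.6973]  P^+=[0.2100 0.0921; 0.0921 0.6473]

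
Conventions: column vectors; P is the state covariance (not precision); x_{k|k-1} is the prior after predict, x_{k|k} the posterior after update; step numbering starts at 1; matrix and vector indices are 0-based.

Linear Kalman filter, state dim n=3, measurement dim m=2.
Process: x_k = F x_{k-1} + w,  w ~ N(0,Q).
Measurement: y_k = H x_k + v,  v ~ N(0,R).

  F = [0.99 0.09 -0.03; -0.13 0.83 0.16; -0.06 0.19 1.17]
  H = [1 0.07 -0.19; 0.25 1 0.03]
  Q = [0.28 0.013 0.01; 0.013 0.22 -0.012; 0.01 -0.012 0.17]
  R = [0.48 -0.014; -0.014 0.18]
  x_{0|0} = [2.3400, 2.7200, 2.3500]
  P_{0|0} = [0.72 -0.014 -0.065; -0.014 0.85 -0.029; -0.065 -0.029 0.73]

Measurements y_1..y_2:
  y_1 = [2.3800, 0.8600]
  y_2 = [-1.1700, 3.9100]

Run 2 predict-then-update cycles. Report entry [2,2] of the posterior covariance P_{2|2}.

P_post[2,2] = 1.4068

step 1: x^-=[2.4909, 2.3294, 3.1259]  P^-=[0.9947 -0.0413 -0.1247; -0.0413 0.8344 0.2468; -0.1247 0.2468 1.1991]  S=[1.5572 0.2001; 0.2001 1.0700]  K=[0.6432 0.0701; -0.1219 0.7999; -0.2516 0.2822]  nu=[0.3200, -2.1859]  x^+=[2.5435, 0.5418, 2.4285]  P^+=[0.3273 -0.0804 0.0733; -0.0804 0.1657 0.0047; 0.0733 0.0047 1.0438]
step 2: x^-=[2.4940, 0.5076, 2.7917]  P^-=[0.5844 -0.0750 0.0276; -0.0750 0.3819 0.2109; 0.0276 0.2109 1.5996]  S=[1.0974 0.0332; 0.0332 0.5754]  K=[0.5201 0.0949; -0.1002 0.6479; -0.2528 0.4765]  nu=[-3.1691, 2.6951]  x^+=[1.1015, 2.5712, 4.8771]  P^+=[0.2791 -0.0641 0.1384; -0.0641 0.1337 0.0125; 0.1384 0.0125 1.4068]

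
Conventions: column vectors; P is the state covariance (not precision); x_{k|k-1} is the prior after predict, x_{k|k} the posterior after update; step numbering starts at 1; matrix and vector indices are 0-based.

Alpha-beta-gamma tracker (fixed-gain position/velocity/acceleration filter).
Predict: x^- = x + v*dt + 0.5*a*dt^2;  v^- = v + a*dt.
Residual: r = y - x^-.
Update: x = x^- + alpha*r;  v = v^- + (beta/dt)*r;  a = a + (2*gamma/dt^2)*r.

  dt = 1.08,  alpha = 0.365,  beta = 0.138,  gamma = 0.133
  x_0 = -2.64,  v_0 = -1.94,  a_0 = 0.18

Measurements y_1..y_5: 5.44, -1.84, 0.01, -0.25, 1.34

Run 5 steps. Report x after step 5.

x_post = 6.2055

step 1: x_pred=-4.6302  r=10.0702  x^+=-0.9546  v^+=-0.4588  a^+=2.4765
step 2: x_pred=-0.0058  r=-1.8342  x^+=-0.6753  v^+=1.9814  a^+=2.0583
step 3: x_pred=2.6650  r=-2.6550  x^+=1.6959  v^+=3.8651  a^+=1.4528
step 4: x_pred=6.7175  r=-6.9675  x^+=4.1744  v^+=4.5438  a^+=-0.1362
step 5: x_pred=9.0022  r=-7.6622  x^+=6.2055  v^+=3.4176  a^+=-1.8836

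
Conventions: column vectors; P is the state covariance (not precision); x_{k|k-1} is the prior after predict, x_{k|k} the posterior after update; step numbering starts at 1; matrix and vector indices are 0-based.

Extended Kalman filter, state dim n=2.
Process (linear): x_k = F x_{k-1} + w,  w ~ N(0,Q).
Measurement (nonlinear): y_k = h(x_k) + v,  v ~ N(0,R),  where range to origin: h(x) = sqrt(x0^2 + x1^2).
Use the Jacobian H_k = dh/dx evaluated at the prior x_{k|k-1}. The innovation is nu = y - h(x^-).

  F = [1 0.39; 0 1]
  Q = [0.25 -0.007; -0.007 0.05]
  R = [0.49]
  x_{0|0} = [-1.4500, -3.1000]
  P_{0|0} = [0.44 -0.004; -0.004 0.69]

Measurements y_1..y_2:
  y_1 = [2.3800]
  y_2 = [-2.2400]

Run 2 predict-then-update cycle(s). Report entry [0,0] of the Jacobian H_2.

H_jac[0,0] = -0.7696

step 1: x^-=[-2.6590, -3.1000]  P^-=[0.7918 0.2581; 0.2581 0.7400]  H_jac=[-0.6511 -0.7590]  S=[1.5071]  K=[-0.4721; -0.4842]  nu=[-1.7041]  x^+=[-1.8545, -2.2748]  P^+=[0.4560 -0.0864; -0.0864 0.3867]
step 2: x^-=[-2.7417, -2.2748]  P^-=[0.6974 0.0574; 0.0574 0.4367]  H_jac=[-0.7696 -0.6385]  S=[1.1375]  K=[-0.5041; -0.2840]  nu=[-5.8026]  x^+=[0.1832, -0.6271]  P^+=[0.4084 -0.1054; -0.1054 0.3449]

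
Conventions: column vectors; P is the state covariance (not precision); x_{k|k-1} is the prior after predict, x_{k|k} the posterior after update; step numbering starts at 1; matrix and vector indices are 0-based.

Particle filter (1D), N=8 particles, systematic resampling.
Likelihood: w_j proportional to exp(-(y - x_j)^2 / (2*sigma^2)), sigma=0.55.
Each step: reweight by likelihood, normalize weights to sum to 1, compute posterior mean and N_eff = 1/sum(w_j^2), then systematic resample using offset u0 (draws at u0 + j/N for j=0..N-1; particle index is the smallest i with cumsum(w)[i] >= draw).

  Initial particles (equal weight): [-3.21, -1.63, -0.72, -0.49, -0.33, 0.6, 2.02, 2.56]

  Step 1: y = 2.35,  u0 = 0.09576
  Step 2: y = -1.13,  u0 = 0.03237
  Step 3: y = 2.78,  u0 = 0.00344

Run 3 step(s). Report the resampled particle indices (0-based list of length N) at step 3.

resampled_idx = [0, 1, 2, 3, 4, 5, 6, 7]

step 1: w=[0.0000, 0.0000, 0.0000, 0.0000, 0.0000, 0.0036, 0.4716, 0.5249]  mean=2.2983  Neff=2.0086  idx=[6, 6, 6, 6, 7, 7, 7, 7]
step 2: w=[0.2494, 0.2494, 0.2494, 0.2494, 0.0006, 0.0006, 0.0006, 0.0006]  mean=2.0212  Neff=4.0179  idx=[0, 0, 1, 1, 2, 2, 3, 3]
step 3: w=[0.1250, 0.1250, 0.1250, 0.1250, 0.1250, 0.1250, 0.1250, 0.1250]  mean=2.0200  Neff=8.0000  idx=[0, 1, 2, 3, 4, 5, 6, 7]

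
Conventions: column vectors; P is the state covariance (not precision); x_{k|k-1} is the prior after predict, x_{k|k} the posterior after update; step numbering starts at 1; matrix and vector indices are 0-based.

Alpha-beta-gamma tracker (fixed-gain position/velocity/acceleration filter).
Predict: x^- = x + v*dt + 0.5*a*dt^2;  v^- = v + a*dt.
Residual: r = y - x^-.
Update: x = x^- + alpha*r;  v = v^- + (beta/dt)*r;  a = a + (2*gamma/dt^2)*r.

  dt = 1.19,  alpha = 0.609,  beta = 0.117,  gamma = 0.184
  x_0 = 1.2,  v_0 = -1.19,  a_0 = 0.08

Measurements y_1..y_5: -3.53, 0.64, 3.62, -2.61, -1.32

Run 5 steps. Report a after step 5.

step 1: x_pred=-0.1595  r=-3.3705  x^+=-2.2121  v^+=-1.4262  a^+=-0.7959
step 2: x_pred=-4.4728  r=5.1128  x^+=-1.3591  v^+=-1.8706  a^+=0.5328
step 3: x_pred=-3.2079  r=6.8279  x^+=0.9503  v^+=-0.5653  a^+=2.3071
step 4: x_pred=1.9111  r=-4.5211  x^+=-0.8422  v^+=1.7357  a^+=1.1322
step 5: x_pred=2.0249  r=-3.3449  x^+=-0.0122  v^+=2.7541  a^+=0.2630

a_post = 0.2630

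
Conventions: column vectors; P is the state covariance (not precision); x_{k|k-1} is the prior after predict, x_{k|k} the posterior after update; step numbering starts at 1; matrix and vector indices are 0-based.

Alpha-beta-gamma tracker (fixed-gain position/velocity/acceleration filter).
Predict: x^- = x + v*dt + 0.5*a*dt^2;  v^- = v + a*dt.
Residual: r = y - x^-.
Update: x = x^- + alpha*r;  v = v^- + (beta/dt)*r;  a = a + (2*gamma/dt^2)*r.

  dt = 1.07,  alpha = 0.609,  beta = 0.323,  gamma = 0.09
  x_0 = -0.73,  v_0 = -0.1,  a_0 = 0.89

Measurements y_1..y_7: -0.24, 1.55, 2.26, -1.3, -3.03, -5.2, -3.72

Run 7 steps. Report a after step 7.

step 1: x_pred=-0.3275  r=0.0875  x^+=-0.2742  v^+=0.8787  a^+=0.9038
step 2: x_pred=1.1834  r=0.3666  x^+=1.4066  v^+=1.9564  a^+=0.9614
step 3: x_pred=4.0504  r=-1.7904  x^+=2.9600  v^+=2.4447  a^+=0.6799
step 4: x_pred=5.9650  r=-7.2650  x^+=1.5406  v^+=0.9791  a^+=-0.4623
step 5: x_pred=2.3236  r=-5.3536  x^+=-0.9367  v^+=-1.1316  a^+=-1.3040
step 6: x_pred=-2.8941  r=-2.3059  x^+=-4.2984  v^+=-3.2230  a^+=-1.6665
step 7: x_pred=-8.7010  r=4.9810  x^+=-5.6676  v^+=-3.5026  a^+=-0.8834

a_post = -0.8834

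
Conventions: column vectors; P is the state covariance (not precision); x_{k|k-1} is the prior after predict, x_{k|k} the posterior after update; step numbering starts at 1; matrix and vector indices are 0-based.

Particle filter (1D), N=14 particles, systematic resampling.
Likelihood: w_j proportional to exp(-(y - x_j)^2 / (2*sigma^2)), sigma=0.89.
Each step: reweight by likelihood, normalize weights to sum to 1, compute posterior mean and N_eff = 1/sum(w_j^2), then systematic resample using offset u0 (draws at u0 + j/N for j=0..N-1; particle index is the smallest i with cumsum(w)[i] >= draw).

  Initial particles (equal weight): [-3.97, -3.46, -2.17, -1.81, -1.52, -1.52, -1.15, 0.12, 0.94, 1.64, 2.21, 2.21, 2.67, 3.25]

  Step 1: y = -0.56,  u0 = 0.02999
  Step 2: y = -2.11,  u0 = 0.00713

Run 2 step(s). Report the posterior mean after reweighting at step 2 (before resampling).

post_mean = -1.5306

step 1: w=[0.0002, 0.0014, 0.0549, 0.1052, 0.1576, 0.1576, 0.2263, 0.2106, 0.0681, 0.0133, 0.0022, 0.0022, 0.0004, 0.0000]  mean=-0.9323  Neff=6.0924  idx=[2, 3, 4, 4, 4, 5, 5, 6, 6, 6, 7, 7, 7, 8]
step 2: w=[0.1285, 0.1217, 0.1034, 0.1034, 0.1034, 0.1034, 0.1034, 0.0720, 0.0720, 0.0720, 0.0056, 0.0056, 0.0056, 0.0004]  mean=-1.5306  Neff=9.9634  idx=[0, 0, 1, 1, 2, 3, 3, 4, 5, 5, 6, 7, 8, 9]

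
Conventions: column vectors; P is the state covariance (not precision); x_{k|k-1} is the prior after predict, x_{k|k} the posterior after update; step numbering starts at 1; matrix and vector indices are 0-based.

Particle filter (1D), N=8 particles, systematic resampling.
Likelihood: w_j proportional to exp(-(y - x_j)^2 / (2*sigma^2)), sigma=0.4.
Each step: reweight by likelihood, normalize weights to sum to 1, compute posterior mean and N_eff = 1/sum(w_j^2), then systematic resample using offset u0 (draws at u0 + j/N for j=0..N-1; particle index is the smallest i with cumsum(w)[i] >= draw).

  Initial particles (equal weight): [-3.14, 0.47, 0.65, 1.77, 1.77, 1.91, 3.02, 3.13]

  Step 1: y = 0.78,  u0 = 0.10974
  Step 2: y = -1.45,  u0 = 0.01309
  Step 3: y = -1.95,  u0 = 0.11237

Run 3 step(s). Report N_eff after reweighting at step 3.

N_eff = 7.1157

step 1: w=[0.0000, 0.4112, 0.5266, 0.0260, 0.0260, 0.0103, 0.0000, 0.0000]  mean=0.6471  Neff=2.2328  idx=[1, 1, 1, 2, 2, 2, 2, 4]
step 2: w=[0.2927, 0.2927, 0.2927, 0.0305, 0.0305, 0.0305, 0.0305, 0.0000]  mean=0.4920  Neff=3.8361  idx=[0, 0, 0, 1, 1, 2, 2, 3]
step 3: w=[0.1417, 0.1417, 0.1417, 0.1417, 0.1417, 0.1417, 0.1417, 0.0084]  mean=0.4715  Neff=7.1157  idx=[0, 1, 2, 3, 4, 5, 6, 6]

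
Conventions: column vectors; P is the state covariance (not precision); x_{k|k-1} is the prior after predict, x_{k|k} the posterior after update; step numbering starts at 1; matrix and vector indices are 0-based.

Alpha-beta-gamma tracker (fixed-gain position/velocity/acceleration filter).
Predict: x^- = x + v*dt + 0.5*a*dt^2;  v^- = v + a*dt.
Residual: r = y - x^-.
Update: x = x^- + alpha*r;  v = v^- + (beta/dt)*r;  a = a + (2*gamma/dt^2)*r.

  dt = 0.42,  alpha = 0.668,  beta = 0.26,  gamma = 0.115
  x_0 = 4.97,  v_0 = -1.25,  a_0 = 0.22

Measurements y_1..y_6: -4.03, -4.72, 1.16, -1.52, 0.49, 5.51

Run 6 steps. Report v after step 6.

v_post = 11.5978

step 1: x_pred=4.4644  r=-8.4944  x^+=-1.2099  v^+=-6.4160  a^+=-10.8555
step 2: x_pred=-4.8620  r=0.1420  x^+=-4.7672  v^+=-10.8874  a^+=-10.6703
step 3: x_pred=-10.2810  r=11.4410  x^+=-2.6384  v^+=-8.2864  a^+=4.2471
step 4: x_pred=-5.7441  r=4.2241  x^+=-2.9224  v^+=-3.8877  a^+=9.7547
step 5: x_pred=-3.6949  r=4.1849  x^+=-0.8994  v^+=2.7999  a^+=15.2112
step 6: x_pred=1.6182  r=3.8918  x^+=4.2179  v^+=11.5978  a^+=20.2855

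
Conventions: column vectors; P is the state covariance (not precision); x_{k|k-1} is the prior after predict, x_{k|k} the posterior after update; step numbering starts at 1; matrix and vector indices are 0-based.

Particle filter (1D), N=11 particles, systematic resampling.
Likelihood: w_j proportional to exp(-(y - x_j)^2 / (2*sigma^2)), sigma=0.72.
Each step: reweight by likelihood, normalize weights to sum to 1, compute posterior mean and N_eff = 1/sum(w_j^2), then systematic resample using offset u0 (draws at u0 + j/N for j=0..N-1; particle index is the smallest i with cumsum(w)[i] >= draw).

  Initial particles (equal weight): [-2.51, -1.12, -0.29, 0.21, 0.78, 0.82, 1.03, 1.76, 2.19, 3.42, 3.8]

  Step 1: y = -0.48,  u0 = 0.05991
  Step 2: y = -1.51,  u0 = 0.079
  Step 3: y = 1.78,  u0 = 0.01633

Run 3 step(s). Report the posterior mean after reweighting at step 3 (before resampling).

post_mean = 0.0589

step 1: w=[0.0067, 0.2387, 0.3422, 0.2239, 0.0766, 0.0694, 0.0393, 0.0028, 0.0004, 0.0000, 0.0000]  mean=-0.1734  Neff=4.2281  idx=[1, 1, 1, 2, 2, 2, 3, 3, 3, 4, 6]
step 2: w=[0.2477, 0.2477, 0.2477, 0.0683, 0.0683, 0.0683, 0.0165, 0.0165, 0.0165, 0.0018, 0.0006]  mean=-0.8793  Neff=5.0273  idx=[0, 0, 1, 1, 1, 2, 2, 2, 3, 5, 8]
step 3: w=[0.0024, 0.0024, 0.0024, 0.0024, 0.0024, 0.0024, 0.0024, 0.0024, 0.1260, 0.1260, 0.7291]  mean=0.0589  Neff=1.7749  idx=[6, 8, 9, 10, 10, 10, 10, 10, 10, 10, 10]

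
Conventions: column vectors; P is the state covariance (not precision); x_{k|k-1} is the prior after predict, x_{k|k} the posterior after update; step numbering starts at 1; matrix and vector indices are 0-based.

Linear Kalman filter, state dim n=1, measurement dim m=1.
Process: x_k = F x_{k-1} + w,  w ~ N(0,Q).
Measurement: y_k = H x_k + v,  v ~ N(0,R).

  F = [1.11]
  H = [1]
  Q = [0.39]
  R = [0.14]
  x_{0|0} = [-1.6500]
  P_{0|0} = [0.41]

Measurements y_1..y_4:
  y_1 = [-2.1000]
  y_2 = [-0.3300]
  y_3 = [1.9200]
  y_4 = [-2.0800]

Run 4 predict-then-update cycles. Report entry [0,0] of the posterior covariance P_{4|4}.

step 1: x^-=[-1.8315]  P^-=[0.8952]  S=[1.0352]  K=[0.8648]  nu=[-0.2685]  x^+=[-2.0637]  P^+=[0.1211]
step 2: x^-=[-2.2907]  P^-=[0.5392]  S=[0.6792]  K=[0.7939]  nu=[1.9607]  x^+=[-0.7342]  P^+=[0.1111]
step 3: x^-=[-0.8149]  P^-=[0.5269]  S=[0.6669]  K=[0.7901]  nu=[2.7349]  x^+=[1.3459]  P^+=[0.1106]
step 4: x^-=[1.4939]  P^-=[0.5263]  S=[0.6663]  K=[0.7899]  nu=[-3.5739]  x^+=[-1.3290]  P^+=[0.1106]

P_post[0,0] = 0.1106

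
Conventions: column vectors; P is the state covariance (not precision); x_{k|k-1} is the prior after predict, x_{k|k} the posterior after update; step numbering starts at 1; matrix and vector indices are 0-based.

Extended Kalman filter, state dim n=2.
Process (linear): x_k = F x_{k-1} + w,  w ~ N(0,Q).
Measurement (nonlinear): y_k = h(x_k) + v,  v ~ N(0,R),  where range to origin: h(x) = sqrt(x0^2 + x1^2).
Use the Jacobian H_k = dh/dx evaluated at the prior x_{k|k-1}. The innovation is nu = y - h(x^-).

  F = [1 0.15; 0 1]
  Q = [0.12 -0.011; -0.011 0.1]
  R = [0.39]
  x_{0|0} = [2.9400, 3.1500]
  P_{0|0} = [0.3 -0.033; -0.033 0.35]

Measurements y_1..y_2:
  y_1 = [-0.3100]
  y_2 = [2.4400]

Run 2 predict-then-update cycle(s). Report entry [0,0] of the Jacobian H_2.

H_jac[0,0] = 0.8028

step 1: x^-=[3.4125, 3.1500]  P^-=[0.4180 0.0085; 0.0085 0.4500]  H_jac=[0.7348 0.6783]  S=[0.8312]  K=[0.3764; 0.3747]  nu=[-4.9541]  x^+=[1.5475, 1.2935]  P^+=[0.3002 -0.1088; -0.1088 0.3333]
step 2: x^-=[1.7416, 1.2935]  P^-=[0.3951 -0.0698; -0.0698 0.4333]  H_jac=[0.8028 0.5963]  S=[0.7319]  K=[0.3765; 0.2765]  nu=[0.2706]  x^+=[1.8435, 1.3683]  P^+=[0.2913 -0.1459; -0.1459 0.3773]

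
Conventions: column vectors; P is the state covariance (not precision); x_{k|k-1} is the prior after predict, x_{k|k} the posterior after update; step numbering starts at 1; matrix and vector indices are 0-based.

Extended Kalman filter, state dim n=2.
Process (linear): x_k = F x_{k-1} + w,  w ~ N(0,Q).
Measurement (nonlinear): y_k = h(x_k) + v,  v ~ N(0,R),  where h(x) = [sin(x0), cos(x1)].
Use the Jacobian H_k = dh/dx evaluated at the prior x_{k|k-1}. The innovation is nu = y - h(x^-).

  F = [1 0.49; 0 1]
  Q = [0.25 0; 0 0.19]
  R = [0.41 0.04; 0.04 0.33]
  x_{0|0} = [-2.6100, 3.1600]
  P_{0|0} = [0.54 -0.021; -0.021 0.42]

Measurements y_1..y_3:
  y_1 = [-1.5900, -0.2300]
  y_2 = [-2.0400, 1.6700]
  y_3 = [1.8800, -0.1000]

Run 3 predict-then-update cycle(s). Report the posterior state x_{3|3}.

x_post = [0.7526, 2.2402]

step 1: x^-=[-1.0616, 3.1600]  P^-=[0.8703 0.1848; 0.1848 0.6100]  H_jac=[0.4875 0.0000; 0.0000 0.0184]  S=[0.6168 0.0417; 0.0417 0.3302]  K=[0.6930 -0.0771; 0.1450 0.0157]  nu=[-0.7169, 0.7698]  x^+=[-1.6178, 3.0682]  P^+=[0.5765 0.1232; 0.1232 0.5968]
step 2: x^-=[-0.1144, 3.0682]  P^-=[1.0906 0.4157; 0.4157 0.7868]  H_jac=[0.9935 0.0000; 0.0000 -0.0734]  S=[1.4864 0.0097; 0.0097 0.3342]  K=[0.7297 -0.1124; 0.2790 -0.1808]  nu=[-1.9259, 2.6673]  x^+=[-1.8195, 2.0486]  P^+=[0.2966 0.1079; 0.1079 0.6611]
step 3: x^-=[-0.8157, 2.0486]  P^-=[0.8110 0.4318; 0.4318 0.8511]  H_jac=[0.6854 0.0000; 0.0000 -0.8880]  S=[0.7910 -0.2228; -0.2228 1.0012]  K=[0.6347 -0.2418; 0.1723 -0.7166]  nu=[2.6082, 0.3598]  x^+=[0.7526, 2.2402]  P^+=[0.3655 0.0613; 0.0613 0.2585]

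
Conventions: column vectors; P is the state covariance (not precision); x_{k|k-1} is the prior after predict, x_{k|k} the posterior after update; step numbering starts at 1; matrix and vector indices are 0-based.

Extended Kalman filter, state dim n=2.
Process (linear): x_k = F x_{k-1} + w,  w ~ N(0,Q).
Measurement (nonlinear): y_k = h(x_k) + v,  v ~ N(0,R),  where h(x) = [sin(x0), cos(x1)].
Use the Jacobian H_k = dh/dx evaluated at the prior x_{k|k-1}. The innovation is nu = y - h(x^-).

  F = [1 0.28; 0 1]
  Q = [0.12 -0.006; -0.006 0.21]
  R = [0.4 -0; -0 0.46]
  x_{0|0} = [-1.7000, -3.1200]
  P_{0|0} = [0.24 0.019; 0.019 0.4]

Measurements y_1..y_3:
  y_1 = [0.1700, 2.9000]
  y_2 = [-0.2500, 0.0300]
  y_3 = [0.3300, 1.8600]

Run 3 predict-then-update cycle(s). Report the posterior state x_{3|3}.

step 1: x^-=[-2.5736, -3.1200]  P^-=[0.4020 0.1250; 0.1250 0.6100]  H_jac=[-0.8430 0.0000; 0.0000 0.0216]  S=[0.6857 -0.0023; -0.0023 0.4603]  K=[-0.4942 0.0034; -0.1536 0.0279]  nu=[0.7079, 3.8998]  x^+=[-2.9101, -3.1201]  P^+=[0.2345 0.0729; 0.0729 0.5934]
step 2: x^-=[-3.7838, -3.1201]  P^-=[0.4418 0.2330; 0.2330 0.8034]  H_jac=[-0.8008 0.0000; 0.0000 0.0215]  S=[0.6833 -0.0040; -0.0040 0.4604]  K=[-0.5178 0.0064; -0.2729 0.0351]  nu=[-0.8489, 1.0298]  x^+=[-3.3377, -2.8523]  P^+=[0.2586 0.1363; 0.1363 0.7519]
step 3: x^-=[-4.1363, -2.8523]  P^-=[0.5139 0.3408; 0.3408 0.9619]  H_jac=[-0.5447 0.0000; 0.0000 0.2853]  S=[0.5525 -0.0530; -0.0530 0.5383]  K=[-0.4940 0.1320; -0.2899 0.4813]  nu=[-0.5086, 2.8184]  x^+=[-3.5129, -1.3483]  P^+=[0.3628 0.2129; 0.2129 0.7760]

x_post = [-3.5129, -1.3483]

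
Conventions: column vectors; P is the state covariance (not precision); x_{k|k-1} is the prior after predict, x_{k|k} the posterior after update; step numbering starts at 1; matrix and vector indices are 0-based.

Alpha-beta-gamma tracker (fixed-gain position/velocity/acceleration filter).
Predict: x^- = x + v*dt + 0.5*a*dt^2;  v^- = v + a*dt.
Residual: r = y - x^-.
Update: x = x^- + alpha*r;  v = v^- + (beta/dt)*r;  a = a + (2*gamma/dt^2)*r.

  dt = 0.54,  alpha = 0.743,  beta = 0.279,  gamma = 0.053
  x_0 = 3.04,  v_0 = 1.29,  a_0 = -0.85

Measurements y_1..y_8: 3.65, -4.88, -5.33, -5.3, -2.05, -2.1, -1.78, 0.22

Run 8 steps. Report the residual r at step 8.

step 1: x_pred=3.6127  r=0.0373  x^+=3.6404  v^+=0.8503  a^+=-0.8364
step 2: x_pred=3.9776  r=-8.8576  x^+=-2.6036  v^+=-4.1778  a^+=-4.0563
step 3: x_pred=-5.4510  r=0.1210  x^+=-5.3611  v^+=-6.3057  a^+=-4.0123
step 4: x_pred=-9.3512  r=4.0512  x^+=-6.3411  v^+=-6.3792  a^+=-2.5396
step 5: x_pred=-10.1562  r=8.1062  x^+=-4.1333  v^+=-3.5624  a^+=0.4071
step 6: x_pred=-5.9976  r=3.8976  x^+=-3.1017  v^+=-1.3288  a^+=1.8239
step 7: x_pred=-3.5533  r=1.7733  x^+=-2.2357  v^+=0.5723  a^+=2.4685
step 8: x_pred=-1.5668  r=1.7868  x^+=-0.2392  v^+=2.8285  a^+=3.1180

resid = 1.7868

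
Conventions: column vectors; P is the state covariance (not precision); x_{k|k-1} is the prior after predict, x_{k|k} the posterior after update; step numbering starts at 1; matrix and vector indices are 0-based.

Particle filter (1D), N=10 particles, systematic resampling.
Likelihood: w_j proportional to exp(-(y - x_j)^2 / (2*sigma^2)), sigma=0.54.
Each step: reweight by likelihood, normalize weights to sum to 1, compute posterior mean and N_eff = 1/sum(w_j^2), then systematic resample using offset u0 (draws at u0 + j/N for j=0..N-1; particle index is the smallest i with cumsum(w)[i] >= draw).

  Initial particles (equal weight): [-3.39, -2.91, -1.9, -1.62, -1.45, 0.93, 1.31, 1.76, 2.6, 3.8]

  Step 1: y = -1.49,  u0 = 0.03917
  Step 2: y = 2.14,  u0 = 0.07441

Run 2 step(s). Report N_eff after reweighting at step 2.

N_eff = 4.7047

step 1: w=[0.0007, 0.0115, 0.2724, 0.3530, 0.3624, 0.0000, 0.0000, 0.0000, 0.0000, 0.0000]  mean=-1.6507  Neff=3.0278  idx=[2, 2, 2, 3, 3, 3, 4, 4, 4, 4]
step 2: w=[0.0006, 0.0006, 0.0006, 0.0269, 0.0269, 0.0269, 0.2293, 0.2293, 0.2293, 0.2293]  mean=-1.4646  Neff=4.7047  idx=[5, 6, 6, 7, 7, 8, 8, 9, 9, 9]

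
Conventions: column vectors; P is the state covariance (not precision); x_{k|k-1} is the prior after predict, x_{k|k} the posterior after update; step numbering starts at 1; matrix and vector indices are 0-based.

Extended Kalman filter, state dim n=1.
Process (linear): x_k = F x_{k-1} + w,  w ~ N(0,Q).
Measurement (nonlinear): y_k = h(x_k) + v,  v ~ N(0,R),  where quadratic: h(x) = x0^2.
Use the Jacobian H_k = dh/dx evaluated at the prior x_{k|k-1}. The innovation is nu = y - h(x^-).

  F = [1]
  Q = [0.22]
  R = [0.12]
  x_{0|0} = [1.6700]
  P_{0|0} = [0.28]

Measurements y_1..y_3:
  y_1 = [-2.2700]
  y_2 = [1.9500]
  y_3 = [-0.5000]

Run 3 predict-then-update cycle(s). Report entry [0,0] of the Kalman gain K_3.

K[0,0] = 0.3756

step 1: x^-=[1.6700]  P^-=[0.5000]  H_jac=[3.3400]  S=[5.6978]  K=[0.2931]  nu=[-5.0589]  x^+=[0.1873]  P^+=[0.0105]
step 2: x^-=[0.1873]  P^-=[0.2305]  H_jac=[0.3745]  S=[0.1523]  K=[0.5668]  nu=[1.9149]  x^+=[1.2726]  P^+=[0.1816]
step 3: x^-=[1.2726]  P^-=[0.4016]  H_jac=[2.5451]  S=[2.7214]  K=[0.3756]  nu=[-2.1194]  x^+=[0.4766]  P^+=[0.0177]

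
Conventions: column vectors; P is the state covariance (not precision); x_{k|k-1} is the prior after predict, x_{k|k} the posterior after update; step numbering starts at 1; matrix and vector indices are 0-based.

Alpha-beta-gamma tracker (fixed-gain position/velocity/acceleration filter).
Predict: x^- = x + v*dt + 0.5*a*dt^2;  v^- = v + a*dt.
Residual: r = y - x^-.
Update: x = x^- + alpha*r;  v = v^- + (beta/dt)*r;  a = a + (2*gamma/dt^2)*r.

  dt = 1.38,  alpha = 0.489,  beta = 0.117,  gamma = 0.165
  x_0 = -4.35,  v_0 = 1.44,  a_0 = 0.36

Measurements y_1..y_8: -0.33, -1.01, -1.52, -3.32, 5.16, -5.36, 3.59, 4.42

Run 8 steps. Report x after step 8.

x_post = -2.8255

step 1: x_pred=-2.0200  r=1.6900  x^+=-1.1936  v^+=2.0801  a^+=0.6528
step 2: x_pred=2.2986  r=-3.3086  x^+=0.6807  v^+=2.7005  a^+=0.0795
step 3: x_pred=4.4831  r=-6.0031  x^+=1.5476  v^+=2.3013  a^+=-0.9607
step 4: x_pred=3.8086  r=-7.1286  x^+=0.3227  v^+=0.3711  a^+=-2.1960
step 5: x_pred=-1.2561  r=6.4161  x^+=1.8814  v^+=-2.1153  a^+=-1.0842
step 6: x_pred=-2.0701  r=-3.2899  x^+=-3.6789  v^+=-3.8904  a^+=-1.6543
step 7: x_pred=-10.6228  r=14.2128  x^+=-3.6727  v^+=-4.9683  a^+=0.8086
step 8: x_pred=-9.7590  r=14.1790  x^+=-2.8255  v^+=-2.6503  a^+=3.2656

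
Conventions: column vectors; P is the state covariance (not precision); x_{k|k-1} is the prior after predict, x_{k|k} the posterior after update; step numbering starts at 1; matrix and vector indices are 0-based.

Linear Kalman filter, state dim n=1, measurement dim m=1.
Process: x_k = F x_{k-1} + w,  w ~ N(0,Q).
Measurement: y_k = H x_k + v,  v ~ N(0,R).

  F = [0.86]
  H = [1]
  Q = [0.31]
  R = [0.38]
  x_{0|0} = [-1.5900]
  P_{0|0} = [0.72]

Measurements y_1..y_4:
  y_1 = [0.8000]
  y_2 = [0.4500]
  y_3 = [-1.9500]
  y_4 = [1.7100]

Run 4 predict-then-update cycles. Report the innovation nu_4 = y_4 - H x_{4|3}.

innov = [2.5372]

step 1: x^-=[-1.3674]  P^-=[0.8425]  S=[1.2225]  K=[0.6892]  nu=[2.1674]  x^+=[0.1263]  P^+=[0.2619]
step 2: x^-=[0.1086]  P^-=[0.5037]  S=[0.8837]  K=[0.5700]  nu=[0.3414]  x^+=[0.3032]  P^+=[0.2166]
step 3: x^-=[0.2608]  P^-=[0.4702]  S=[0.8502]  K=[0.5530]  nu=[-2.2108]  x^+=[-0.9619]  P^+=[0.2102]
step 4: x^-=[-0.8272]  P^-=[0.4654]  S=[0.8454]  K=[0.5505]  nu=[2.5372]  x^+=[0.5696]  P^+=[0.2092]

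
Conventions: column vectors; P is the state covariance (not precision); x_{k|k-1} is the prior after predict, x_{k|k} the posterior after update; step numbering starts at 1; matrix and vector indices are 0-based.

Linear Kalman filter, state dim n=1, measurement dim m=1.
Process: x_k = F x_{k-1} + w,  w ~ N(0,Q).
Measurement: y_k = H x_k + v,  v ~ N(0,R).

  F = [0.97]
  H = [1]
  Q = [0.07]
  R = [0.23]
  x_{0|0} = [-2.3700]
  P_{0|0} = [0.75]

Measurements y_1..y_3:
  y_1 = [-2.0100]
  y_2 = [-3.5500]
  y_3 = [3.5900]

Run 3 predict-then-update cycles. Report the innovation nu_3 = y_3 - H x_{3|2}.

step 1: x^-=[-2.2989]  P^-=[0.7757]  S=[1.0057]  K=[0.7713]  nu=[0.2889]  x^+=[-2.0761]  P^+=[0.1774]
step 2: x^-=[-2.0138]  P^-=[0.2369]  S=[0.4669]  K=[0.5074]  nu=[-1.5362]  x^+=[-2.7933]  P^+=[0.1167]
step 3: x^-=[-2.7095]  P^-=[0.1798]  S=[0.4098]  K=[0.4388]  nu=[6.2995]  x^+=[0.0545]  P^+=[0.1009]

innov = [6.2995]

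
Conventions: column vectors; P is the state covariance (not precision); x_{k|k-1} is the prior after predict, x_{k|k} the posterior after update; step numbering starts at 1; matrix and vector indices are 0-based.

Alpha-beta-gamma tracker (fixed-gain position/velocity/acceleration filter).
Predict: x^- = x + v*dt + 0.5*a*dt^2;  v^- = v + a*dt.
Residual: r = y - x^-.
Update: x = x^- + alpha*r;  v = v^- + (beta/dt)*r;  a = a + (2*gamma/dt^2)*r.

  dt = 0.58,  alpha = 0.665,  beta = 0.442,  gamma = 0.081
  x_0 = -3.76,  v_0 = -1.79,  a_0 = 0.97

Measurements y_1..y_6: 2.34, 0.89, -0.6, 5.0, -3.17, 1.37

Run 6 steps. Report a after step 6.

a_post = -1.8928

step 1: x_pred=-4.6350  r=6.9750  x^+=0.0034  v^+=4.0881  a^+=4.3290
step 2: x_pred=3.1026  r=-2.2126  x^+=1.6312  v^+=4.9127  a^+=3.2635
step 3: x_pred=5.0295  r=-5.6295  x^+=1.2859  v^+=2.5155  a^+=0.5525
step 4: x_pred=2.8378  r=2.1622  x^+=4.2757  v^+=4.4837  a^+=1.5937
step 5: x_pred=7.1442  r=-10.3142  x^+=0.2853  v^+=-2.4522  a^+=-3.3733
step 6: x_pred=-1.7044  r=3.0744  x^+=0.3401  v^+=-2.0658  a^+=-1.8928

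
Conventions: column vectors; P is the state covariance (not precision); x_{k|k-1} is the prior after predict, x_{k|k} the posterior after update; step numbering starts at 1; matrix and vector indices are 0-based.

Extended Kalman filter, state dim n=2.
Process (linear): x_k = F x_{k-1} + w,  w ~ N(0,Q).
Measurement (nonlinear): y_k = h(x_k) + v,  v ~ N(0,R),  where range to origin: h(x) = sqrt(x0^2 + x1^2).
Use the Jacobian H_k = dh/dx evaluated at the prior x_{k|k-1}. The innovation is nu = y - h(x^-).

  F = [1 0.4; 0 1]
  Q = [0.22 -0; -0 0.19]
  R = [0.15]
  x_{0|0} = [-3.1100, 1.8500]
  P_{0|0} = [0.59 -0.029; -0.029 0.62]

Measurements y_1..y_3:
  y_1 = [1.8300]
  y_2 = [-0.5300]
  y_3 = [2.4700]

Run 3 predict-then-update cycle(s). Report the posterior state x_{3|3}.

x_post = [-2.2597, -0.9744]

step 1: x^-=[-2.3700, 1.8500]  P^-=[0.8860 0.2190; 0.2190 0.8100]  H_jac=[-0.7883 0.6153]  S=[0.7948]  K=[-0.7092; 0.4099]  nu=[-1.1766]  x^+=[-1.5356, 1.3677]  P^+=[0.4863 0.4500; 0.4500 0.6765]
step 2: x^-=[-0.9885, 1.3677]  P^-=[1.1745 0.7206; 0.7206 0.8665]  H_jac=[-0.5858 0.8105]  S=[0.4379]  K=[-0.2373; 0.6397]  nu=[-2.2175]  x^+=[-0.4622, -0.0508]  P^+=[1.1499 0.7871; 0.7871 0.6873]
step 3: x^-=[-0.4826, -0.0508]  P^-=[2.1095 1.0620; 1.0620 0.8773]  H_jac=[-0.9945 -0.1048]  S=[2.4673]  K=[-0.8954; -0.4653]  nu=[1.9847]  x^+=[-2.2597, -0.9744]  P^+=[0.1315 0.0340; 0.0340 0.3430]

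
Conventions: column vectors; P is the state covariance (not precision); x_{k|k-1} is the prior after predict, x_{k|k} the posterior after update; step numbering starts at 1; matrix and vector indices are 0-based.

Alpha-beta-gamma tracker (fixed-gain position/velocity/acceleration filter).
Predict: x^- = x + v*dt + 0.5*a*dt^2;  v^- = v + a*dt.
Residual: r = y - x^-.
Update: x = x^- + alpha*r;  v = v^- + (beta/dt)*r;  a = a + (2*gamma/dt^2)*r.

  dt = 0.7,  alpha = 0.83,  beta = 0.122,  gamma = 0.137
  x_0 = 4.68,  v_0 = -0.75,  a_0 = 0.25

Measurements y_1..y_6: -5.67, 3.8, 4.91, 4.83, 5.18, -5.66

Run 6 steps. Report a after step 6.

step 1: x_pred=4.2162  r=-9.8863  x^+=-3.9893  v^+=-2.2980  a^+=-5.2782
step 2: x_pred=-6.8911  r=10.6911  x^+=1.9825  v^+=-4.1295  a^+=0.7001
step 3: x_pred=-0.7366  r=5.6466  x^+=3.9501  v^+=-2.6553  a^+=3.8576
step 4: x_pred=3.0365  r=1.7935  x^+=4.5251  v^+=0.3576  a^+=4.8605
step 5: x_pred=5.9662  r=-0.7862  x^+=5.3137  v^+=3.6229  a^+=4.4208
step 6: x_pred=8.9328  r=-14.5928  x^+=-3.1792  v^+=4.1742  a^+=-3.7392

a_post = -3.7392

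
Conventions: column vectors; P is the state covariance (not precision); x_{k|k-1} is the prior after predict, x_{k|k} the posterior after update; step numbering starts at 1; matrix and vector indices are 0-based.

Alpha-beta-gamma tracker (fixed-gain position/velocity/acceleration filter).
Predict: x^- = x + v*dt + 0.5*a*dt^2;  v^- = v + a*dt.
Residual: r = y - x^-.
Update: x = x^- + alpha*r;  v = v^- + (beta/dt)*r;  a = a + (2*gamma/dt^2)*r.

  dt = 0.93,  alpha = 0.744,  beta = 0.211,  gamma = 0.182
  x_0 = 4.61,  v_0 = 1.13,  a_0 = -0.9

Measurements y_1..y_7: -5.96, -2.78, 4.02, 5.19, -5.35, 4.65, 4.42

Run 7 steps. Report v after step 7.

step 1: x_pred=5.2717  r=-11.2317  x^+=-3.0847  v^+=-2.2553  a^+=-5.6269
step 2: x_pred=-7.6155  r=4.8355  x^+=-4.0179  v^+=-6.3913  a^+=-3.5919
step 3: x_pred=-11.5151  r=15.5351  x^+=0.0430  v^+=-6.2071  a^+=2.9461
step 4: x_pred=-4.4555  r=9.6455  x^+=2.7207  v^+=-1.2788  a^+=7.0055
step 5: x_pred=4.5610  r=-9.9110  x^+=-2.8128  v^+=2.9877  a^+=2.8344
step 6: x_pred=1.1915  r=3.4585  x^+=3.7646  v^+=6.4084  a^+=4.2899
step 7: x_pred=11.5796  r=-7.1596  x^+=6.2529  v^+=8.7736  a^+=1.2767

v_post = 8.7736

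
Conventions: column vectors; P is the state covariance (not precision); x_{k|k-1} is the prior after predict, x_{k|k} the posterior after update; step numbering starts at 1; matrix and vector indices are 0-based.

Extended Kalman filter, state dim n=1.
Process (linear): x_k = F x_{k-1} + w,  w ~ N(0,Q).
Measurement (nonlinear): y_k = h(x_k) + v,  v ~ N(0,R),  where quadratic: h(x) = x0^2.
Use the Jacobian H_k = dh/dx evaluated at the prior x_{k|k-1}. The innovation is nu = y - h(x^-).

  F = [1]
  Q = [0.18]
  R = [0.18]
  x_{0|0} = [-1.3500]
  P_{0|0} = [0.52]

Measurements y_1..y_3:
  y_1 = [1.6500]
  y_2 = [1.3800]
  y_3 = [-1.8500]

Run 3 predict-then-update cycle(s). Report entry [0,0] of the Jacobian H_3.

step 1: x^-=[-1.3500]  P^-=[0.7000]  H_jac=[-2.7000]  S=[5.2830]  K=[-0.3578]  nu=[-0.1725]  x^+=[-1.2883]  P^+=[0.0239]
step 2: x^-=[-1.2883]  P^-=[0.2039]  H_jac=[-2.5766]  S=[1.5333]  K=[-0.3426]  nu=[-0.2797]  x^+=[-1.1925]  P^+=[0.0239]
step 3: x^-=[-1.1925]  P^-=[0.2039]  H_jac=[-2.3850]  S=[1.3400]  K=[-0.3630]  nu=[-3.2720]  x^+=[-0.0048]  P^+=[0.0274]

H_jac[0,0] = -2.3850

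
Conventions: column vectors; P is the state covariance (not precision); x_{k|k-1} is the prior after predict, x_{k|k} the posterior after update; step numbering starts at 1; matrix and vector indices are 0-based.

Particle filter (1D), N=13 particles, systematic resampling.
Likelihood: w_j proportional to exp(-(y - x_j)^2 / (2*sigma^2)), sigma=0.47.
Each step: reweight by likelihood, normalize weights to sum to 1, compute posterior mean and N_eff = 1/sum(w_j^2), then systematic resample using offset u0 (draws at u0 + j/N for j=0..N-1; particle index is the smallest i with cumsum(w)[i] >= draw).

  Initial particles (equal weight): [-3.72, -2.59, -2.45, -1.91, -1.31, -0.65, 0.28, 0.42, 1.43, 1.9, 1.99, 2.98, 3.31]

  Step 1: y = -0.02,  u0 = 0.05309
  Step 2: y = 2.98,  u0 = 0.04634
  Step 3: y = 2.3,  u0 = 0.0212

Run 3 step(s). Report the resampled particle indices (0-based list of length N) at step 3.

step 1: w=[0.0000, 0.0000, 0.0000, 0.0002, 0.0122, 0.2143, 0.4292, 0.3395, 0.0045, 0.0001, 0.0001, 0.0000, 0.0000]  mean=0.1140  Neff=2.8939  idx=[5, 5, 5, 6, 6, 6, 6, 6, 7, 7, 7, 7, 7]
step 2: w=[0.0000, 0.0000, 0.0000, 0.0318, 0.0318, 0.0318, 0.0318, 0.0318, 0.1682, 0.1682, 0.1682, 0.1682, 0.1682]  mean=0.3978  Neff=6.8234  idx=[4, 6, 8, 8, 9, 9, 10, 10, 10, 11, 11, 12, 12]
step 3: w=[0.0251, 0.0251, 0.0863, 0.0863, 0.0863, 0.0863, 0.0863, 0.0863, 0.0863, 0.0863, 0.0863, 0.0863, 0.0863]  mean=0.4130  Neff=12.0087  idx=[0, 2, 3, 4, 5, 6, 7, 7, 8, 9, 10, 11, 12]

resampled_idx = [0, 2, 3, 4, 5, 6, 7, 7, 8, 9, 10, 11, 12]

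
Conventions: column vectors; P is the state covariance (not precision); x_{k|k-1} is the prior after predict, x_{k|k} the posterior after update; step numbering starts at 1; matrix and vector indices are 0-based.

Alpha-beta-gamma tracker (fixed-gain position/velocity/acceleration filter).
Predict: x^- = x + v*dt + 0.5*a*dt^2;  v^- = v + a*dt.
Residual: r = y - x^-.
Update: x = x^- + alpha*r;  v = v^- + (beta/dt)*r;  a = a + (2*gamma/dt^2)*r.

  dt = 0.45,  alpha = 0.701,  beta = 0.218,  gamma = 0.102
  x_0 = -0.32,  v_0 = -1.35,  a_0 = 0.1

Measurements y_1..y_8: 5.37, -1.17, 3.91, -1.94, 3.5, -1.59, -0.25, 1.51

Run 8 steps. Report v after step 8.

step 1: x_pred=-0.9174  r=6.2874  x^+=3.4901  v^+=1.7409  a^+=6.4339
step 2: x_pred=4.9249  r=-6.0949  x^+=0.6524  v^+=1.6835  a^+=0.2939
step 3: x_pred=1.4397  r=2.4703  x^+=3.1714  v^+=3.0125  a^+=2.7825
step 4: x_pred=4.8087  r=-6.7487  x^+=0.0779  v^+=0.9952  a^+=-4.0162
step 5: x_pred=0.1191  r=3.3809  x^+=2.4891  v^+=0.8258  a^+=-0.6103
step 6: x_pred=2.7989  r=-4.3889  x^+=-0.2777  v^+=-1.5750  a^+=-5.0317
step 7: x_pred=-1.4959  r=1.2459  x^+=-0.6225  v^+=-3.2357  a^+=-3.7765
step 8: x_pred=-2.4610  r=3.9710  x^+=0.3227  v^+=-3.0114  a^+=0.2239

v_post = -3.0114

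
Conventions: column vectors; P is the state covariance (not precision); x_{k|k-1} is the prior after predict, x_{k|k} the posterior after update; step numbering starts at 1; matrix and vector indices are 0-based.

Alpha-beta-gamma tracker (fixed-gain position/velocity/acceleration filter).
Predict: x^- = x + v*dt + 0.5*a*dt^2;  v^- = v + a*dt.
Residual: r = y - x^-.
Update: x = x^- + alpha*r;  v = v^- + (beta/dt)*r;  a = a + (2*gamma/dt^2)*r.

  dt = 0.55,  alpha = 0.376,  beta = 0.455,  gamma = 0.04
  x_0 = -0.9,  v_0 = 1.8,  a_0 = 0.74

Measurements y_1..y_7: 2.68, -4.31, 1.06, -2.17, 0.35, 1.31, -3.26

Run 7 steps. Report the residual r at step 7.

resid = -3.7757

step 1: x_pred=0.2019  r=2.4781  x^+=1.1337  v^+=4.2570  a^+=1.3954
step 2: x_pred=3.6861  r=-7.9961  x^+=0.6796  v^+=-1.5905  a^+=-0.7193
step 3: x_pred=-0.3040  r=1.3640  x^+=0.2089  v^+=-0.8577  a^+=-0.3586
step 4: x_pred=-0.3171  r=-1.8529  x^+=-1.0138  v^+=-2.5878  a^+=-0.8486
step 5: x_pred=-2.5654  r=2.9154  x^+=-1.4692  v^+=-0.6427  a^+=-0.0776
step 6: x_pred=-1.8344  r=3.1444  x^+=-0.6521  v^+=1.9160  a^+=0.7540
step 7: x_pred=0.5157  r=-3.7757  x^+=-0.9040  v^+=-0.7929  a^+=-0.2445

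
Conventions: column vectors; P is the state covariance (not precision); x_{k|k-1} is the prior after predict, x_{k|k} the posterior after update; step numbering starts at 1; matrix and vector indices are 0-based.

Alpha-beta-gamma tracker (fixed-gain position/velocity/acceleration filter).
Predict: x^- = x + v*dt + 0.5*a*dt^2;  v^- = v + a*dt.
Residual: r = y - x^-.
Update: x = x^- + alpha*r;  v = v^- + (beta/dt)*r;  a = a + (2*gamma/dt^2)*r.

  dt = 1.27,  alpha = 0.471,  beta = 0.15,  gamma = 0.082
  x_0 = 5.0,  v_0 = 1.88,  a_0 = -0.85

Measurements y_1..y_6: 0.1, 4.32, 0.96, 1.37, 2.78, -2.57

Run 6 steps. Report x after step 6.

step 1: x_pred=6.7021  r=-6.6021  x^+=3.5925  v^+=0.0207  a^+=-1.5213
step 2: x_pred=2.3920  r=1.9280  x^+=3.3001  v^+=-1.6836  a^+=-1.3253
step 3: x_pred=0.0931  r=0.8669  x^+=0.5014  v^+=-3.2643  a^+=-1.2371
step 4: x_pred=-4.6419  r=6.0119  x^+=-1.8103  v^+=-4.1254  a^+=-0.6258
step 5: x_pred=-7.5542  r=10.3342  x^+=-2.6868  v^+=-3.6996  a^+=0.4250
step 6: x_pred=-7.0426  r=4.4726  x^+=-4.9360  v^+=-2.6316  a^+=0.8797

x_post = -4.9360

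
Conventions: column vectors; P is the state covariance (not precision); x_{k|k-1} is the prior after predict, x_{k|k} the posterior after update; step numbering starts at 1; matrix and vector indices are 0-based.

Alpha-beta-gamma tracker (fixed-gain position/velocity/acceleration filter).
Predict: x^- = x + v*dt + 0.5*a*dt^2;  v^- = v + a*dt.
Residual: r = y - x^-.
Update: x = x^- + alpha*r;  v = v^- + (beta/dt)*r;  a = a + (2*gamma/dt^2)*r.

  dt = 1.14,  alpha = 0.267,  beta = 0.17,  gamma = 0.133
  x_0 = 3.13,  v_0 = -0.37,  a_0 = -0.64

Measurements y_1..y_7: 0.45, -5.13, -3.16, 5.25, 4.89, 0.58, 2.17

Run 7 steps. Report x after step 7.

step 1: x_pred=2.2923  r=-1.8423  x^+=1.8004  v^+=-1.3743  a^+=-1.0171
step 2: x_pred=-0.4272  r=-4.7028  x^+=-1.6829  v^+=-3.2351  a^+=-1.9796
step 3: x_pred=-6.6572  r=3.4972  x^+=-5.7235  v^+=-4.9704  a^+=-1.2638
step 4: x_pred=-12.2109  r=17.4609  x^+=-7.5489  v^+=-3.8073  a^+=2.3100
step 5: x_pred=-10.3882  r=15.2782  x^+=-6.3089  v^+=1.1045  a^+=5.4372
step 6: x_pred=-1.5167  r=2.0967  x^+=-0.9569  v^+=7.6155  a^+=5.8663
step 7: x_pred=11.5367  r=-9.3667  x^+=9.0358  v^+=12.9063  a^+=3.9492

x_post = 9.0358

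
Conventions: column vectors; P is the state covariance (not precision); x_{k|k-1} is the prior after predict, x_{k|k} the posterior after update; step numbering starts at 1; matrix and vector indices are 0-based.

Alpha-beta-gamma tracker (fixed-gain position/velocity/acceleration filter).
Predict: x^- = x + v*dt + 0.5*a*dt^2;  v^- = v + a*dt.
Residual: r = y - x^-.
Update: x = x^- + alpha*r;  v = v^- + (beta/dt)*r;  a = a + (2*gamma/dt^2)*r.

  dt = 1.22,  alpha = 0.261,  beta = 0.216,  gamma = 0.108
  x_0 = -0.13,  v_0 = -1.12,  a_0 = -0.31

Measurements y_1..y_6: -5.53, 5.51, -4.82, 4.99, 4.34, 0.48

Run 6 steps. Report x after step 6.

x_post = 7.8152

step 1: x_pred=-1.7271  r=-3.8029  x^+=-2.7197  v^+=-2.1715  a^+=-0.8619
step 2: x_pred=-6.0103  r=11.5203  x^+=-3.0035  v^+=-1.1833  a^+=0.8100
step 3: x_pred=-3.8444  r=-0.9756  x^+=-4.0990  v^+=-0.3679  a^+=0.6684
step 4: x_pred=-4.0505  r=9.0405  x^+=-1.6909  v^+=2.0481  a^+=1.9804
step 5: x_pred=2.2816  r=2.0584  x^+=2.8188  v^+=4.8286  a^+=2.2791
step 6: x_pred=10.4058  r=-9.9258  x^+=7.8152  v^+=5.8517  a^+=0.8386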